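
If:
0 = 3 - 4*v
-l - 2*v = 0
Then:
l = -3/2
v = 3/4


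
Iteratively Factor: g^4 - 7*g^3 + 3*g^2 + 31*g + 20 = (g - 5)*(g^3 - 2*g^2 - 7*g - 4) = (g - 5)*(g + 1)*(g^2 - 3*g - 4) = (g - 5)*(g - 4)*(g + 1)*(g + 1)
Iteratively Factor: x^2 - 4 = (x + 2)*(x - 2)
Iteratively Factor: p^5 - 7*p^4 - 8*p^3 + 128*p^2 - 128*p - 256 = (p - 4)*(p^4 - 3*p^3 - 20*p^2 + 48*p + 64) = (p - 4)*(p + 1)*(p^3 - 4*p^2 - 16*p + 64) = (p - 4)^2*(p + 1)*(p^2 - 16) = (p - 4)^3*(p + 1)*(p + 4)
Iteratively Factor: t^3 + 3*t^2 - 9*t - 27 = (t + 3)*(t^2 - 9) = (t - 3)*(t + 3)*(t + 3)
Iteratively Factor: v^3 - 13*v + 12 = (v + 4)*(v^2 - 4*v + 3) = (v - 1)*(v + 4)*(v - 3)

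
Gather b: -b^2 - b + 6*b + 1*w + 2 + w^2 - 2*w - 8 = -b^2 + 5*b + w^2 - w - 6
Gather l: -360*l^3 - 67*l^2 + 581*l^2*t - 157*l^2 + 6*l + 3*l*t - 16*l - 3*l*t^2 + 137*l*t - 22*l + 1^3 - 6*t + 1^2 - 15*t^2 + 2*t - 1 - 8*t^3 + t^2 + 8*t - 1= -360*l^3 + l^2*(581*t - 224) + l*(-3*t^2 + 140*t - 32) - 8*t^3 - 14*t^2 + 4*t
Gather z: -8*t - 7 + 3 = -8*t - 4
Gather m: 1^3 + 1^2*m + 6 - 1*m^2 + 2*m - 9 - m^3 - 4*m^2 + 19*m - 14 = -m^3 - 5*m^2 + 22*m - 16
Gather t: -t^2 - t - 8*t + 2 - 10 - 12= -t^2 - 9*t - 20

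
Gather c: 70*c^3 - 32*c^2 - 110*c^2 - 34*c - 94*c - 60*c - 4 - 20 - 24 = 70*c^3 - 142*c^2 - 188*c - 48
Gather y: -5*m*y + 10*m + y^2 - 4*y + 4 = 10*m + y^2 + y*(-5*m - 4) + 4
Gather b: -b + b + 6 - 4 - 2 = 0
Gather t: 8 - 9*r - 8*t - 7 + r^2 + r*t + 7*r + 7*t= r^2 - 2*r + t*(r - 1) + 1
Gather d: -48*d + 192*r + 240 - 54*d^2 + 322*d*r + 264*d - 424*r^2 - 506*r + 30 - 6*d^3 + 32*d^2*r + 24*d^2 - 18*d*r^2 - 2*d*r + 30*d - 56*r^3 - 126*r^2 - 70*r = -6*d^3 + d^2*(32*r - 30) + d*(-18*r^2 + 320*r + 246) - 56*r^3 - 550*r^2 - 384*r + 270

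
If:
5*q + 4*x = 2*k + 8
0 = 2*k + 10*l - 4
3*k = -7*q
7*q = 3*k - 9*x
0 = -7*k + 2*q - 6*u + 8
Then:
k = -168/31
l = 46/31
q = 72/31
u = 784/93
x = -112/31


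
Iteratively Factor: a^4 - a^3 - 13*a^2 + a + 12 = (a - 4)*(a^3 + 3*a^2 - a - 3) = (a - 4)*(a + 1)*(a^2 + 2*a - 3) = (a - 4)*(a + 1)*(a + 3)*(a - 1)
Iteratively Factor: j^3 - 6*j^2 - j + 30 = (j - 5)*(j^2 - j - 6) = (j - 5)*(j - 3)*(j + 2)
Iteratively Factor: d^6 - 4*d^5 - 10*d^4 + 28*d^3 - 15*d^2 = (d)*(d^5 - 4*d^4 - 10*d^3 + 28*d^2 - 15*d) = d*(d - 1)*(d^4 - 3*d^3 - 13*d^2 + 15*d) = d*(d - 5)*(d - 1)*(d^3 + 2*d^2 - 3*d) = d*(d - 5)*(d - 1)*(d + 3)*(d^2 - d) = d^2*(d - 5)*(d - 1)*(d + 3)*(d - 1)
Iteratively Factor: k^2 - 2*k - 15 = (k + 3)*(k - 5)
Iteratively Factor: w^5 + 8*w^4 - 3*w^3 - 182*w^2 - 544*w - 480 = (w + 3)*(w^4 + 5*w^3 - 18*w^2 - 128*w - 160) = (w + 3)*(w + 4)*(w^3 + w^2 - 22*w - 40) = (w + 2)*(w + 3)*(w + 4)*(w^2 - w - 20) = (w + 2)*(w + 3)*(w + 4)^2*(w - 5)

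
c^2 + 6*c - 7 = (c - 1)*(c + 7)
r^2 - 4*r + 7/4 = (r - 7/2)*(r - 1/2)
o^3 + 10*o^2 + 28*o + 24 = (o + 2)^2*(o + 6)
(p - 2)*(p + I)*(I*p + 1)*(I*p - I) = -p^4 + 3*p^3 - 3*p^2 + 3*p - 2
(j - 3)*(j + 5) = j^2 + 2*j - 15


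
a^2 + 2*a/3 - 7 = (a - 7/3)*(a + 3)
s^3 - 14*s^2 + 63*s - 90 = (s - 6)*(s - 5)*(s - 3)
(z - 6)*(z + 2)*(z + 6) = z^3 + 2*z^2 - 36*z - 72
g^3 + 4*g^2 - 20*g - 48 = (g - 4)*(g + 2)*(g + 6)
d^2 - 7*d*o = d*(d - 7*o)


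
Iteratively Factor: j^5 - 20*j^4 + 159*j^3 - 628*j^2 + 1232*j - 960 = (j - 3)*(j^4 - 17*j^3 + 108*j^2 - 304*j + 320) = (j - 4)*(j - 3)*(j^3 - 13*j^2 + 56*j - 80) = (j - 4)^2*(j - 3)*(j^2 - 9*j + 20) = (j - 5)*(j - 4)^2*(j - 3)*(j - 4)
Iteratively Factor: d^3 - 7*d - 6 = (d + 1)*(d^2 - d - 6) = (d - 3)*(d + 1)*(d + 2)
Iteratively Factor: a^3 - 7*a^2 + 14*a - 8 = (a - 2)*(a^2 - 5*a + 4) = (a - 2)*(a - 1)*(a - 4)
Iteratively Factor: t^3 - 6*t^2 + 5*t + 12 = (t - 4)*(t^2 - 2*t - 3) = (t - 4)*(t + 1)*(t - 3)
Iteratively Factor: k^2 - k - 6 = (k + 2)*(k - 3)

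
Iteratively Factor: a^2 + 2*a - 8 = (a + 4)*(a - 2)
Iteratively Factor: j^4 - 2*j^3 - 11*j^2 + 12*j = (j + 3)*(j^3 - 5*j^2 + 4*j) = (j - 4)*(j + 3)*(j^2 - j) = (j - 4)*(j - 1)*(j + 3)*(j)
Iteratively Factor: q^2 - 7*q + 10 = (q - 2)*(q - 5)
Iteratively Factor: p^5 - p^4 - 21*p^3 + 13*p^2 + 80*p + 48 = (p + 1)*(p^4 - 2*p^3 - 19*p^2 + 32*p + 48) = (p - 3)*(p + 1)*(p^3 + p^2 - 16*p - 16) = (p - 3)*(p + 1)^2*(p^2 - 16) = (p - 3)*(p + 1)^2*(p + 4)*(p - 4)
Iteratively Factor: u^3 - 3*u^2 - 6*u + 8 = (u - 4)*(u^2 + u - 2) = (u - 4)*(u + 2)*(u - 1)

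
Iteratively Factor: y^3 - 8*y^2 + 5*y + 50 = (y - 5)*(y^2 - 3*y - 10) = (y - 5)*(y + 2)*(y - 5)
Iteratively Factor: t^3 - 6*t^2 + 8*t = (t - 4)*(t^2 - 2*t) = (t - 4)*(t - 2)*(t)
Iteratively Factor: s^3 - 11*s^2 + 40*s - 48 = (s - 4)*(s^2 - 7*s + 12) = (s - 4)^2*(s - 3)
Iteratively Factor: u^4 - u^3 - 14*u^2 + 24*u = (u + 4)*(u^3 - 5*u^2 + 6*u) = (u - 2)*(u + 4)*(u^2 - 3*u) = u*(u - 2)*(u + 4)*(u - 3)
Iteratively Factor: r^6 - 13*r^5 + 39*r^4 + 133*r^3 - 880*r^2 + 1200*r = (r - 5)*(r^5 - 8*r^4 - r^3 + 128*r^2 - 240*r) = (r - 5)*(r - 3)*(r^4 - 5*r^3 - 16*r^2 + 80*r) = (r - 5)*(r - 3)*(r + 4)*(r^3 - 9*r^2 + 20*r) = (r - 5)*(r - 4)*(r - 3)*(r + 4)*(r^2 - 5*r) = (r - 5)^2*(r - 4)*(r - 3)*(r + 4)*(r)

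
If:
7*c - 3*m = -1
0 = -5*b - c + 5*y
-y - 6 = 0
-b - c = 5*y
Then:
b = -15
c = 45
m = 316/3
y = -6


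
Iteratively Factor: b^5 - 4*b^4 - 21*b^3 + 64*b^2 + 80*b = (b)*(b^4 - 4*b^3 - 21*b^2 + 64*b + 80) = b*(b - 5)*(b^3 + b^2 - 16*b - 16) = b*(b - 5)*(b + 4)*(b^2 - 3*b - 4) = b*(b - 5)*(b - 4)*(b + 4)*(b + 1)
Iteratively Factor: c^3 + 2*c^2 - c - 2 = (c - 1)*(c^2 + 3*c + 2) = (c - 1)*(c + 1)*(c + 2)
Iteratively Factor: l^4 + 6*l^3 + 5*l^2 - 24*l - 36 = (l + 3)*(l^3 + 3*l^2 - 4*l - 12) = (l + 3)^2*(l^2 - 4) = (l + 2)*(l + 3)^2*(l - 2)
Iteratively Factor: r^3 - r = (r - 1)*(r^2 + r) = r*(r - 1)*(r + 1)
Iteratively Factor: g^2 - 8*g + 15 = (g - 3)*(g - 5)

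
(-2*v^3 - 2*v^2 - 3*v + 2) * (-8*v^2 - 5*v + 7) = 16*v^5 + 26*v^4 + 20*v^3 - 15*v^2 - 31*v + 14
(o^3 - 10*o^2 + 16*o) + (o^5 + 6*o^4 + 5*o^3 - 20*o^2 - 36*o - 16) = o^5 + 6*o^4 + 6*o^3 - 30*o^2 - 20*o - 16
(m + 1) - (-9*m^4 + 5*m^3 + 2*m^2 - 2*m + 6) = 9*m^4 - 5*m^3 - 2*m^2 + 3*m - 5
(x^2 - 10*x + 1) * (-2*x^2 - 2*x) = -2*x^4 + 18*x^3 + 18*x^2 - 2*x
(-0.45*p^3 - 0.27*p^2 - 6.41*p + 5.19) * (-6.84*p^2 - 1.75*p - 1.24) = 3.078*p^5 + 2.6343*p^4 + 44.8749*p^3 - 23.9473*p^2 - 1.1341*p - 6.4356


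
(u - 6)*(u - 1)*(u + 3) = u^3 - 4*u^2 - 15*u + 18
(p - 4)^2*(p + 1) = p^3 - 7*p^2 + 8*p + 16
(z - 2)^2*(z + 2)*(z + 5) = z^4 + 3*z^3 - 14*z^2 - 12*z + 40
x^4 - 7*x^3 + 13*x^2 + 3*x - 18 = (x - 3)^2*(x - 2)*(x + 1)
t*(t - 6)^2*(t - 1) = t^4 - 13*t^3 + 48*t^2 - 36*t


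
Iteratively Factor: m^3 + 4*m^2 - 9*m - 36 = (m - 3)*(m^2 + 7*m + 12) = (m - 3)*(m + 4)*(m + 3)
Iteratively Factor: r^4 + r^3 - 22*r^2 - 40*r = (r + 4)*(r^3 - 3*r^2 - 10*r) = r*(r + 4)*(r^2 - 3*r - 10) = r*(r - 5)*(r + 4)*(r + 2)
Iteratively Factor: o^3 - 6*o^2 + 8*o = (o - 2)*(o^2 - 4*o) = (o - 4)*(o - 2)*(o)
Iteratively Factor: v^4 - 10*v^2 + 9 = (v - 3)*(v^3 + 3*v^2 - v - 3) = (v - 3)*(v + 1)*(v^2 + 2*v - 3) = (v - 3)*(v - 1)*(v + 1)*(v + 3)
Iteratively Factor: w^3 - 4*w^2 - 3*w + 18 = (w - 3)*(w^2 - w - 6) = (w - 3)*(w + 2)*(w - 3)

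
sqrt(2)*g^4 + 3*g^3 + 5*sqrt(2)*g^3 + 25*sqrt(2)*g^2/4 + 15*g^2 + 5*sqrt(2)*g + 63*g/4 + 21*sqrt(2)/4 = (g + 3/2)*(g + 7/2)*(g + sqrt(2))*(sqrt(2)*g + 1)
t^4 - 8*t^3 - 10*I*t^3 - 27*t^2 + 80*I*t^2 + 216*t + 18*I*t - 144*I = (t - 8)*(t - 6*I)*(t - 3*I)*(t - I)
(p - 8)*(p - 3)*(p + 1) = p^3 - 10*p^2 + 13*p + 24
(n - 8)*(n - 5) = n^2 - 13*n + 40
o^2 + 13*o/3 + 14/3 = (o + 2)*(o + 7/3)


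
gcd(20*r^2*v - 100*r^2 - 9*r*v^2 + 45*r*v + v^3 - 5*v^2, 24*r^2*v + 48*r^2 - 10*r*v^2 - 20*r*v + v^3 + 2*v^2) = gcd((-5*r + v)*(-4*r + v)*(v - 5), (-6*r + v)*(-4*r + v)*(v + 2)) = 4*r - v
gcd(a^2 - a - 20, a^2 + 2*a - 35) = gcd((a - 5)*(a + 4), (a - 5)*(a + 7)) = a - 5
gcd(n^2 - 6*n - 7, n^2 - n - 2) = n + 1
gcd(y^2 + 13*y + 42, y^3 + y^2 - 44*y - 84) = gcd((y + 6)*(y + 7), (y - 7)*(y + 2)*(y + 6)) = y + 6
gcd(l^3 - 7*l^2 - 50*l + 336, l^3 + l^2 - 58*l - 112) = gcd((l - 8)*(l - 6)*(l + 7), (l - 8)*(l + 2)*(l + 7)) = l^2 - l - 56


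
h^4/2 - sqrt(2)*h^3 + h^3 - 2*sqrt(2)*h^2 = h^2*(h/2 + 1)*(h - 2*sqrt(2))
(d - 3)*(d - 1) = d^2 - 4*d + 3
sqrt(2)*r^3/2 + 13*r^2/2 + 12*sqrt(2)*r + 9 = (r + 3*sqrt(2))^2*(sqrt(2)*r/2 + 1/2)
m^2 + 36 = (m - 6*I)*(m + 6*I)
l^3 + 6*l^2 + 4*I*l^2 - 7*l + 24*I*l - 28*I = (l - 1)*(l + 7)*(l + 4*I)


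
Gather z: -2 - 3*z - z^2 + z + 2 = -z^2 - 2*z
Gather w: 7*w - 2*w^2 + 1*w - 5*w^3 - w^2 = -5*w^3 - 3*w^2 + 8*w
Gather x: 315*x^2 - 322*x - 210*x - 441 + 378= 315*x^2 - 532*x - 63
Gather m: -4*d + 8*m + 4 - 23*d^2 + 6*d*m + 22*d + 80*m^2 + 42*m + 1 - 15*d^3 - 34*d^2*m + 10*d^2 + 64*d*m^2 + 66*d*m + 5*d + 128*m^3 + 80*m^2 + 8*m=-15*d^3 - 13*d^2 + 23*d + 128*m^3 + m^2*(64*d + 160) + m*(-34*d^2 + 72*d + 58) + 5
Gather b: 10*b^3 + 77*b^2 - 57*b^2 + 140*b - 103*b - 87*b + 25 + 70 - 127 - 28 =10*b^3 + 20*b^2 - 50*b - 60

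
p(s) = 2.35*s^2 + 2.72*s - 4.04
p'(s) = 4.7*s + 2.72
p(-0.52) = -4.82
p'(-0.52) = 0.28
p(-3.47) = 14.82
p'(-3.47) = -13.59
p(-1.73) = -1.71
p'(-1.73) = -5.41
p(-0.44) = -4.78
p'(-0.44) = 0.65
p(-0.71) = -4.79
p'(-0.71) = -0.62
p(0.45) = -2.34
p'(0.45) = 4.84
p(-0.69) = -4.80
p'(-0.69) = -0.52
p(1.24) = 2.95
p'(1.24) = 8.55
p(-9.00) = 161.83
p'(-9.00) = -39.58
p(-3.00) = 8.95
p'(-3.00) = -11.38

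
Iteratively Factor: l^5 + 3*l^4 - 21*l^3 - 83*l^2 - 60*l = (l + 1)*(l^4 + 2*l^3 - 23*l^2 - 60*l) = (l - 5)*(l + 1)*(l^3 + 7*l^2 + 12*l) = (l - 5)*(l + 1)*(l + 3)*(l^2 + 4*l) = l*(l - 5)*(l + 1)*(l + 3)*(l + 4)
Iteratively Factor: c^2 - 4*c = (c - 4)*(c)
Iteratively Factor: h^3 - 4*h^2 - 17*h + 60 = (h - 3)*(h^2 - h - 20) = (h - 5)*(h - 3)*(h + 4)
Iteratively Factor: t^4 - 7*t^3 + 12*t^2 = (t)*(t^3 - 7*t^2 + 12*t) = t^2*(t^2 - 7*t + 12) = t^2*(t - 3)*(t - 4)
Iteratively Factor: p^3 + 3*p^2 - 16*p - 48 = (p + 4)*(p^2 - p - 12) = (p - 4)*(p + 4)*(p + 3)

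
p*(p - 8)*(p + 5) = p^3 - 3*p^2 - 40*p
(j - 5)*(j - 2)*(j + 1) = j^3 - 6*j^2 + 3*j + 10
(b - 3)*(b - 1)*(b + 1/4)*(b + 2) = b^4 - 7*b^3/4 - 11*b^2/2 + 19*b/4 + 3/2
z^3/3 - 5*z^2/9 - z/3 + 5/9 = (z/3 + 1/3)*(z - 5/3)*(z - 1)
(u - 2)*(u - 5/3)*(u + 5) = u^3 + 4*u^2/3 - 15*u + 50/3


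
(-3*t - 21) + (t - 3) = -2*t - 24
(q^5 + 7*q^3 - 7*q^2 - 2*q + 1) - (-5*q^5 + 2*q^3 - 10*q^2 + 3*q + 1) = 6*q^5 + 5*q^3 + 3*q^2 - 5*q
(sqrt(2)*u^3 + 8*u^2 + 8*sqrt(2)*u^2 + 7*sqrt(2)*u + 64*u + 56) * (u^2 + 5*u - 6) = sqrt(2)*u^5 + 8*u^4 + 13*sqrt(2)*u^4 + 41*sqrt(2)*u^3 + 104*u^3 - 13*sqrt(2)*u^2 + 328*u^2 - 104*u - 42*sqrt(2)*u - 336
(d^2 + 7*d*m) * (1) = d^2 + 7*d*m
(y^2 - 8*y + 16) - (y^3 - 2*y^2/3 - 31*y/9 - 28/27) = -y^3 + 5*y^2/3 - 41*y/9 + 460/27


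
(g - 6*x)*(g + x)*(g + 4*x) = g^3 - g^2*x - 26*g*x^2 - 24*x^3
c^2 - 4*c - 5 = (c - 5)*(c + 1)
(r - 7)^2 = r^2 - 14*r + 49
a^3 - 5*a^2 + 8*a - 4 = (a - 2)^2*(a - 1)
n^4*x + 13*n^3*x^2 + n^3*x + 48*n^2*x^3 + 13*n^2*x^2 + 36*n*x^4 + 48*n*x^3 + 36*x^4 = (n + x)*(n + 6*x)^2*(n*x + x)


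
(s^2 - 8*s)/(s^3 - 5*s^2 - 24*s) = 1/(s + 3)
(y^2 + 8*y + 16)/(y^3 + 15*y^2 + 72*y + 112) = 1/(y + 7)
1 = 1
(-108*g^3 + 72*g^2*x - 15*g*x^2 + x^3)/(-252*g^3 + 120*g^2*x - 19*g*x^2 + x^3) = (-3*g + x)/(-7*g + x)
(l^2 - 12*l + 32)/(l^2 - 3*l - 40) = (l - 4)/(l + 5)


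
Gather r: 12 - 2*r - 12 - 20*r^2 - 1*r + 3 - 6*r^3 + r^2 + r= -6*r^3 - 19*r^2 - 2*r + 3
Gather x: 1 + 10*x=10*x + 1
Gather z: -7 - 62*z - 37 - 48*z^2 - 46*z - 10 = -48*z^2 - 108*z - 54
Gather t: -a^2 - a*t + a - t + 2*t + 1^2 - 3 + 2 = -a^2 + a + t*(1 - a)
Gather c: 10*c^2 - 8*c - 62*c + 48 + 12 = 10*c^2 - 70*c + 60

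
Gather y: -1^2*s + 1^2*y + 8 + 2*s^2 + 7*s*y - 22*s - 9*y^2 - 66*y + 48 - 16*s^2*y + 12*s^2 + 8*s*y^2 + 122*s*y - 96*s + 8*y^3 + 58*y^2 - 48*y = 14*s^2 - 119*s + 8*y^3 + y^2*(8*s + 49) + y*(-16*s^2 + 129*s - 113) + 56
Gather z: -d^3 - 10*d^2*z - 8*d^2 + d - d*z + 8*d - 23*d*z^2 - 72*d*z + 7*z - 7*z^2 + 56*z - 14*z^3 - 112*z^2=-d^3 - 8*d^2 + 9*d - 14*z^3 + z^2*(-23*d - 119) + z*(-10*d^2 - 73*d + 63)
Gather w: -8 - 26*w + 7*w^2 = 7*w^2 - 26*w - 8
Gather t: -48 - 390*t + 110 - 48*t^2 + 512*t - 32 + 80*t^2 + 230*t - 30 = 32*t^2 + 352*t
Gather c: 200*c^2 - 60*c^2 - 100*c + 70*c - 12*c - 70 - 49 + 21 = 140*c^2 - 42*c - 98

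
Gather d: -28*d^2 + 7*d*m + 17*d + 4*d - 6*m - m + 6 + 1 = -28*d^2 + d*(7*m + 21) - 7*m + 7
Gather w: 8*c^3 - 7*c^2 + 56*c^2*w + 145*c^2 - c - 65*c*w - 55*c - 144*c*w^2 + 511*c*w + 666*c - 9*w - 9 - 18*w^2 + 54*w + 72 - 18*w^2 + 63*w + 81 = 8*c^3 + 138*c^2 + 610*c + w^2*(-144*c - 36) + w*(56*c^2 + 446*c + 108) + 144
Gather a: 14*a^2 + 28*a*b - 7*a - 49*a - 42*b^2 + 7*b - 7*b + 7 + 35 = 14*a^2 + a*(28*b - 56) - 42*b^2 + 42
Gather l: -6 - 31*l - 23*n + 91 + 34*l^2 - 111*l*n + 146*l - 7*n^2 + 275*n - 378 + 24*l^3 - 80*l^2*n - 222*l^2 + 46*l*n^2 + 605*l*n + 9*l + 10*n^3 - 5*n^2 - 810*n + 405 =24*l^3 + l^2*(-80*n - 188) + l*(46*n^2 + 494*n + 124) + 10*n^3 - 12*n^2 - 558*n + 112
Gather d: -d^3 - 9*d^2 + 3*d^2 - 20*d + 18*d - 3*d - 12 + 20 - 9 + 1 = -d^3 - 6*d^2 - 5*d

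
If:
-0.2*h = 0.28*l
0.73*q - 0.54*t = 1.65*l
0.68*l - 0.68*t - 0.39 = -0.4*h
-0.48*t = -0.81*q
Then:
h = -0.05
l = 0.04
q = -0.34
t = -0.57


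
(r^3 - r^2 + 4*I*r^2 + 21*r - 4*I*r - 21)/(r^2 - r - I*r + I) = (r^2 + 4*I*r + 21)/(r - I)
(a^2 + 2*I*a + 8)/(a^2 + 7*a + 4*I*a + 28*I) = (a - 2*I)/(a + 7)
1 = 1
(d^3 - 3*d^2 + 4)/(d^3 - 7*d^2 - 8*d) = (d^2 - 4*d + 4)/(d*(d - 8))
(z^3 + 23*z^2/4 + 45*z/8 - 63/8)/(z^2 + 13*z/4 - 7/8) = (4*z^2 + 9*z - 9)/(4*z - 1)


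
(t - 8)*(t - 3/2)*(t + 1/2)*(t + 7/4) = t^4 - 29*t^3/4 - 17*t^2/2 + 299*t/16 + 21/2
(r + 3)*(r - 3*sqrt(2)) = r^2 - 3*sqrt(2)*r + 3*r - 9*sqrt(2)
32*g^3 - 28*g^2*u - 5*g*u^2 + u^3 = (-8*g + u)*(-g + u)*(4*g + u)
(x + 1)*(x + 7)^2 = x^3 + 15*x^2 + 63*x + 49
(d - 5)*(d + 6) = d^2 + d - 30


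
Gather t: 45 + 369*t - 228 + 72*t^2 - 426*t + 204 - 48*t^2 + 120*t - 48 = 24*t^2 + 63*t - 27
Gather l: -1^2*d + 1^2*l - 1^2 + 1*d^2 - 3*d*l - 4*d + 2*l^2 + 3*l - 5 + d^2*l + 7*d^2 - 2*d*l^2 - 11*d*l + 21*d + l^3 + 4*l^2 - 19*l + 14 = 8*d^2 + 16*d + l^3 + l^2*(6 - 2*d) + l*(d^2 - 14*d - 15) + 8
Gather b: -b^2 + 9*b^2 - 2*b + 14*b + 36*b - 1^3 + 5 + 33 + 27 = 8*b^2 + 48*b + 64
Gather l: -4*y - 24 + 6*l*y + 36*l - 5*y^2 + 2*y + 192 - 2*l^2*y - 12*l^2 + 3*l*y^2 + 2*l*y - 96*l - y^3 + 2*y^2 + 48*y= l^2*(-2*y - 12) + l*(3*y^2 + 8*y - 60) - y^3 - 3*y^2 + 46*y + 168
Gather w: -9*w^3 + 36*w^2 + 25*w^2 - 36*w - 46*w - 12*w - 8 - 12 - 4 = -9*w^3 + 61*w^2 - 94*w - 24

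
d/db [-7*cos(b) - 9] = 7*sin(b)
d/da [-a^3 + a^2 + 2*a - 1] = -3*a^2 + 2*a + 2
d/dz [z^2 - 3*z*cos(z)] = 3*z*sin(z) + 2*z - 3*cos(z)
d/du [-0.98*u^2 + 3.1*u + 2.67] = 3.1 - 1.96*u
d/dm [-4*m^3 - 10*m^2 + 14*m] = -12*m^2 - 20*m + 14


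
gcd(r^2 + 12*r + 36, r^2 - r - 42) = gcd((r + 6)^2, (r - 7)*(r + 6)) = r + 6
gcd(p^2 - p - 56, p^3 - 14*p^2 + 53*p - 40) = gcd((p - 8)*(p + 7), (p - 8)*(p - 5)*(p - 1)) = p - 8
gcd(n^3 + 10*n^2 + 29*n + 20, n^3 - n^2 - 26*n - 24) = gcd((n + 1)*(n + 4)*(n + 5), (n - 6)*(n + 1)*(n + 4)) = n^2 + 5*n + 4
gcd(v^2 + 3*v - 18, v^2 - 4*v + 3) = v - 3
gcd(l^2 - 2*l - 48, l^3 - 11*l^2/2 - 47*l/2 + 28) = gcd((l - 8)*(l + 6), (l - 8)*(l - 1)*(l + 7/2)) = l - 8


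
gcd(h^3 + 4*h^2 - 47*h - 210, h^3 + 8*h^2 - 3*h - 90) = h^2 + 11*h + 30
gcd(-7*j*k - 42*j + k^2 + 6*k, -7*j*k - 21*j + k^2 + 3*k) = 7*j - k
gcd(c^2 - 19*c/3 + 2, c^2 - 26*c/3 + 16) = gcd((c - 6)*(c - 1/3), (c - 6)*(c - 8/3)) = c - 6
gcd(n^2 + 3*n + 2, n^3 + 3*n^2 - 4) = n + 2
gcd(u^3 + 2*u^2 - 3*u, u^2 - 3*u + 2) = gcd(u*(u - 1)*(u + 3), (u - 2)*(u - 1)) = u - 1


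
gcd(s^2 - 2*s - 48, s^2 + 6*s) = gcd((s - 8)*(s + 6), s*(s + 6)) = s + 6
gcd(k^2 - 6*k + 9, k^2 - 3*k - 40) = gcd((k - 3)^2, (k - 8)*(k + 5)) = 1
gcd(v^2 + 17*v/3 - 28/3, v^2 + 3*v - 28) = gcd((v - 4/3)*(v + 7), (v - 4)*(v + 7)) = v + 7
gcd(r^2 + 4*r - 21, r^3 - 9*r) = r - 3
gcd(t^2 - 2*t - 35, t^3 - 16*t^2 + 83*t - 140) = t - 7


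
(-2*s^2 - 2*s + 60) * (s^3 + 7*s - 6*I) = -2*s^5 - 2*s^4 + 46*s^3 - 14*s^2 + 12*I*s^2 + 420*s + 12*I*s - 360*I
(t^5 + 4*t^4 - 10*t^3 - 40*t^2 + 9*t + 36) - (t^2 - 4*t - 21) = t^5 + 4*t^4 - 10*t^3 - 41*t^2 + 13*t + 57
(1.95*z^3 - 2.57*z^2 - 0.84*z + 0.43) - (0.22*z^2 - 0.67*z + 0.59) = 1.95*z^3 - 2.79*z^2 - 0.17*z - 0.16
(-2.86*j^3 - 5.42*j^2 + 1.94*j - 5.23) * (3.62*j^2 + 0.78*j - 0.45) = -10.3532*j^5 - 21.8512*j^4 + 4.0822*j^3 - 14.9804*j^2 - 4.9524*j + 2.3535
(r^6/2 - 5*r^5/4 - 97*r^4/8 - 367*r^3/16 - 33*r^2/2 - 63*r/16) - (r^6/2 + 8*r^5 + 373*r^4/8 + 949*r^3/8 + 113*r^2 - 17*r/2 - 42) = -37*r^5/4 - 235*r^4/4 - 2265*r^3/16 - 259*r^2/2 + 73*r/16 + 42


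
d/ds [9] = 0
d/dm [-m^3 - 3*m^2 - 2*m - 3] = -3*m^2 - 6*m - 2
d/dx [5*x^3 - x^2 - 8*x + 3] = 15*x^2 - 2*x - 8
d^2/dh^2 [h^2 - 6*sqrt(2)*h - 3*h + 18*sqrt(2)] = 2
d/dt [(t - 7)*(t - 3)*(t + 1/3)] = 3*t^2 - 58*t/3 + 53/3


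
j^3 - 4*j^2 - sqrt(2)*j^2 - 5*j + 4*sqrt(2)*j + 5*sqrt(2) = (j - 5)*(j + 1)*(j - sqrt(2))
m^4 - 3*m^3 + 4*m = m*(m - 2)^2*(m + 1)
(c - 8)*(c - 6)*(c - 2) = c^3 - 16*c^2 + 76*c - 96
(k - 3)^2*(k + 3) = k^3 - 3*k^2 - 9*k + 27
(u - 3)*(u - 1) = u^2 - 4*u + 3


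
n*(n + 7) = n^2 + 7*n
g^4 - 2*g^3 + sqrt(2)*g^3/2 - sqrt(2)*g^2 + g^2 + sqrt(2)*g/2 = g*(g - 1)^2*(g + sqrt(2)/2)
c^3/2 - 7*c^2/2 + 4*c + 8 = (c/2 + 1/2)*(c - 4)^2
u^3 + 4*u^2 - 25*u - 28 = (u - 4)*(u + 1)*(u + 7)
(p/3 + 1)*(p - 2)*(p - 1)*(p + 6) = p^4/3 + 2*p^3 - 7*p^2/3 - 12*p + 12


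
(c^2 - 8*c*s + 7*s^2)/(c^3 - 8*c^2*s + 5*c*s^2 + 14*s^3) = (-c + s)/(-c^2 + c*s + 2*s^2)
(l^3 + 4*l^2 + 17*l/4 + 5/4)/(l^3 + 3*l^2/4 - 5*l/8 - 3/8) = 2*(2*l + 5)/(4*l - 3)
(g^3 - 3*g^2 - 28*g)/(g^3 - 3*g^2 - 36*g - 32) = g*(g - 7)/(g^2 - 7*g - 8)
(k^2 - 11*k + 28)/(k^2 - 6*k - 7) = (k - 4)/(k + 1)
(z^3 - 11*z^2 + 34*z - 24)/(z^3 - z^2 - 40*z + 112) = (z^2 - 7*z + 6)/(z^2 + 3*z - 28)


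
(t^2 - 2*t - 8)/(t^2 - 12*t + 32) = (t + 2)/(t - 8)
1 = 1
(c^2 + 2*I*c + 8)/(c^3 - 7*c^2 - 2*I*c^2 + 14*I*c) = (c + 4*I)/(c*(c - 7))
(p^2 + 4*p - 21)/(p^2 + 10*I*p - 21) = (p^2 + 4*p - 21)/(p^2 + 10*I*p - 21)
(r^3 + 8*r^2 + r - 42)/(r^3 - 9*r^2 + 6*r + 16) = (r^2 + 10*r + 21)/(r^2 - 7*r - 8)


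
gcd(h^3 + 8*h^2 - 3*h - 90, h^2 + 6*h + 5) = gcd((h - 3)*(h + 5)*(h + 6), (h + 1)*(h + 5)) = h + 5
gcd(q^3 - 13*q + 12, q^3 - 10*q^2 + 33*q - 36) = q - 3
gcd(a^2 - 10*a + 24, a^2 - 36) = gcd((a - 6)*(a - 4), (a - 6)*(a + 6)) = a - 6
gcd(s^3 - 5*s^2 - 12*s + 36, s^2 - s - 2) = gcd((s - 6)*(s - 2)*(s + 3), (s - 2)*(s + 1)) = s - 2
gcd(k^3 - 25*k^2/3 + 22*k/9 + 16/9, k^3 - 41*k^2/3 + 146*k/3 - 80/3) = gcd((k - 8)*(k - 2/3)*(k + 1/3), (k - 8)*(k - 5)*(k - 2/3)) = k^2 - 26*k/3 + 16/3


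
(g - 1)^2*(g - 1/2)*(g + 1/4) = g^4 - 9*g^3/4 + 11*g^2/8 - 1/8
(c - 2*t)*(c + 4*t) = c^2 + 2*c*t - 8*t^2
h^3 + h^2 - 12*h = h*(h - 3)*(h + 4)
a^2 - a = a*(a - 1)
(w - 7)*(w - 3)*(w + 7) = w^3 - 3*w^2 - 49*w + 147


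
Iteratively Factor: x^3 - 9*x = (x + 3)*(x^2 - 3*x) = (x - 3)*(x + 3)*(x)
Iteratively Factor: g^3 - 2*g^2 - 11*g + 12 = (g - 1)*(g^2 - g - 12) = (g - 1)*(g + 3)*(g - 4)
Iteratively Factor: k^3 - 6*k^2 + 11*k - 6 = (k - 1)*(k^2 - 5*k + 6) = (k - 2)*(k - 1)*(k - 3)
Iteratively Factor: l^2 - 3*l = (l - 3)*(l)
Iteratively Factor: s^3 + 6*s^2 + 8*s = (s + 2)*(s^2 + 4*s) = s*(s + 2)*(s + 4)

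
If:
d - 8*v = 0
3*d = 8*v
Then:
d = 0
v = 0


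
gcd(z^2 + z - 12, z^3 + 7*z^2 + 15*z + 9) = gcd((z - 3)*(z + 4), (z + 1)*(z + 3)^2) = 1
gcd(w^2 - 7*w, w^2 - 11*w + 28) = w - 7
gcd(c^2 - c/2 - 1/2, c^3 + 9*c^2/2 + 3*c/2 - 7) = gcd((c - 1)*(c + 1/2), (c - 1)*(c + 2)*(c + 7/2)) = c - 1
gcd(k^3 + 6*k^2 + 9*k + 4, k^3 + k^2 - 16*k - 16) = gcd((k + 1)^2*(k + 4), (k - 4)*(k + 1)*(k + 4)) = k^2 + 5*k + 4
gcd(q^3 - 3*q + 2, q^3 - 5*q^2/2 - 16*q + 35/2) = q - 1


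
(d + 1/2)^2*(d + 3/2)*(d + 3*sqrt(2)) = d^4 + 5*d^3/2 + 3*sqrt(2)*d^3 + 7*d^2/4 + 15*sqrt(2)*d^2/2 + 3*d/8 + 21*sqrt(2)*d/4 + 9*sqrt(2)/8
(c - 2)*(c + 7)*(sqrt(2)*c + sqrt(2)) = sqrt(2)*c^3 + 6*sqrt(2)*c^2 - 9*sqrt(2)*c - 14*sqrt(2)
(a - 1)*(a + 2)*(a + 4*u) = a^3 + 4*a^2*u + a^2 + 4*a*u - 2*a - 8*u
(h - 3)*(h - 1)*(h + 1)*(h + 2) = h^4 - h^3 - 7*h^2 + h + 6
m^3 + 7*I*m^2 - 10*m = m*(m + 2*I)*(m + 5*I)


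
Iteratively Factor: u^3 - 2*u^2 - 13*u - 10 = (u + 2)*(u^2 - 4*u - 5) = (u + 1)*(u + 2)*(u - 5)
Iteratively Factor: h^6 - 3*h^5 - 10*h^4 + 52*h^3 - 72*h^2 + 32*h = (h - 2)*(h^5 - h^4 - 12*h^3 + 28*h^2 - 16*h) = h*(h - 2)*(h^4 - h^3 - 12*h^2 + 28*h - 16) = h*(h - 2)*(h + 4)*(h^3 - 5*h^2 + 8*h - 4) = h*(h - 2)^2*(h + 4)*(h^2 - 3*h + 2) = h*(h - 2)^3*(h + 4)*(h - 1)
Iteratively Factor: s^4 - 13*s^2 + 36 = (s - 3)*(s^3 + 3*s^2 - 4*s - 12) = (s - 3)*(s + 2)*(s^2 + s - 6) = (s - 3)*(s + 2)*(s + 3)*(s - 2)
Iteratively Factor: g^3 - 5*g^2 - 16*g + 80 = (g - 5)*(g^2 - 16) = (g - 5)*(g + 4)*(g - 4)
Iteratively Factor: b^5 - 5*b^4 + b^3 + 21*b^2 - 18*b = (b - 1)*(b^4 - 4*b^3 - 3*b^2 + 18*b) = (b - 1)*(b + 2)*(b^3 - 6*b^2 + 9*b) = b*(b - 1)*(b + 2)*(b^2 - 6*b + 9) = b*(b - 3)*(b - 1)*(b + 2)*(b - 3)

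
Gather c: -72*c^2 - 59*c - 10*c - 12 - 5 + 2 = -72*c^2 - 69*c - 15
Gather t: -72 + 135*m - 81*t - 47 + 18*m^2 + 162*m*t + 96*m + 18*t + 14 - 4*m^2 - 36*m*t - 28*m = 14*m^2 + 203*m + t*(126*m - 63) - 105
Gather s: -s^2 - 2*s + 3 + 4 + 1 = -s^2 - 2*s + 8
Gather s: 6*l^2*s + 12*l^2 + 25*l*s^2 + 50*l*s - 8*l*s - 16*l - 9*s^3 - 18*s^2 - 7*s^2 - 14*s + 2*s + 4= 12*l^2 - 16*l - 9*s^3 + s^2*(25*l - 25) + s*(6*l^2 + 42*l - 12) + 4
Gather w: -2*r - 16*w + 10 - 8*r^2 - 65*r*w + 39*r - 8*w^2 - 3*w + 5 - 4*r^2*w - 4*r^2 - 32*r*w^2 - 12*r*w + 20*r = -12*r^2 + 57*r + w^2*(-32*r - 8) + w*(-4*r^2 - 77*r - 19) + 15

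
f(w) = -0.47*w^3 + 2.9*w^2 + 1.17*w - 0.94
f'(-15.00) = -403.08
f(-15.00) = 2220.26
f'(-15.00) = -403.08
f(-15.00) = 2220.26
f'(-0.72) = -3.74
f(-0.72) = -0.10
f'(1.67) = 6.92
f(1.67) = 6.91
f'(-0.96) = -5.70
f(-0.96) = 1.03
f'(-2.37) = -20.50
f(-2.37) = 18.83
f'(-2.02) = -16.30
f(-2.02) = 12.40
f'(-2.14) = -17.70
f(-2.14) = 14.44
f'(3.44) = 4.44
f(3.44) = 18.27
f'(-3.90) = -42.90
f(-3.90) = 66.49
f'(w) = -1.41*w^2 + 5.8*w + 1.17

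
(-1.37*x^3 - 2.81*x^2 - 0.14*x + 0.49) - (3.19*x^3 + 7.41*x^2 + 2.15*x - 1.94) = -4.56*x^3 - 10.22*x^2 - 2.29*x + 2.43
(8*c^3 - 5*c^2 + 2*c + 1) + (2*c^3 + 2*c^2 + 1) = 10*c^3 - 3*c^2 + 2*c + 2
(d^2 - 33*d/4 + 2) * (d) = d^3 - 33*d^2/4 + 2*d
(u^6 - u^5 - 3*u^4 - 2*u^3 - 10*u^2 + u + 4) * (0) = 0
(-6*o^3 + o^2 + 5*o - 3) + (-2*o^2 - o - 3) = -6*o^3 - o^2 + 4*o - 6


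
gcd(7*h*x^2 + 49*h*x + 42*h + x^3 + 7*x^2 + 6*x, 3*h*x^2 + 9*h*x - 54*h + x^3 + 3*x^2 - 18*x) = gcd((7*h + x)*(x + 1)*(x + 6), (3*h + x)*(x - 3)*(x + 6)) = x + 6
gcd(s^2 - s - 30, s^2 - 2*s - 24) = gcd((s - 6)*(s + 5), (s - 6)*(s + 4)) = s - 6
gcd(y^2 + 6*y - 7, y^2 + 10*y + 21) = y + 7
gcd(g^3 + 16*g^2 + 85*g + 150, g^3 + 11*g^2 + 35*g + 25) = g^2 + 10*g + 25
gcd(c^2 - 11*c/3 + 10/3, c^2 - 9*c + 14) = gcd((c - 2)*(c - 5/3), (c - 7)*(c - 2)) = c - 2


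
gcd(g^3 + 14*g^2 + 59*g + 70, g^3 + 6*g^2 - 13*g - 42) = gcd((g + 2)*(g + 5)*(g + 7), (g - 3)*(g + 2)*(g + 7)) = g^2 + 9*g + 14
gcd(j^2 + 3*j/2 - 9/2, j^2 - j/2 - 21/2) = j + 3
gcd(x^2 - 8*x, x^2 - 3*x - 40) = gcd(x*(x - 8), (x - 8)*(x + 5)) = x - 8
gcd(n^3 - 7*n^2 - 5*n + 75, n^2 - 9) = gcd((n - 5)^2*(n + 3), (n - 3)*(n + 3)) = n + 3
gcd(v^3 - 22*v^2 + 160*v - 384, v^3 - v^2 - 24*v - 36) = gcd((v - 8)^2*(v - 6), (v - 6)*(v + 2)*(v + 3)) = v - 6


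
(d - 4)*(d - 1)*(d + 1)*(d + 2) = d^4 - 2*d^3 - 9*d^2 + 2*d + 8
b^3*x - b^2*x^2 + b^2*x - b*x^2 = b*(b - x)*(b*x + x)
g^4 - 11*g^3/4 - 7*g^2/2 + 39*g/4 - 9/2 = (g - 3)*(g - 1)*(g - 3/4)*(g + 2)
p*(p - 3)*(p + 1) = p^3 - 2*p^2 - 3*p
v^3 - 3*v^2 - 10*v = v*(v - 5)*(v + 2)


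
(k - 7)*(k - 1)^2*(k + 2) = k^4 - 7*k^3 - 3*k^2 + 23*k - 14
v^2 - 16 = (v - 4)*(v + 4)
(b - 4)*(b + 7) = b^2 + 3*b - 28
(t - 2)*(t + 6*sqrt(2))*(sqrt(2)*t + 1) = sqrt(2)*t^3 - 2*sqrt(2)*t^2 + 13*t^2 - 26*t + 6*sqrt(2)*t - 12*sqrt(2)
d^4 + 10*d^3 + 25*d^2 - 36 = (d - 1)*(d + 2)*(d + 3)*(d + 6)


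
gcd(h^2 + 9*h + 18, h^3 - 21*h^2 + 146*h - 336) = 1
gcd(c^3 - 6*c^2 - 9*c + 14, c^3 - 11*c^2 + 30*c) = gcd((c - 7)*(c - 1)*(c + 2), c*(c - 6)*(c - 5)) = 1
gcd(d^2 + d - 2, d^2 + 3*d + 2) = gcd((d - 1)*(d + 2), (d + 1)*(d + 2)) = d + 2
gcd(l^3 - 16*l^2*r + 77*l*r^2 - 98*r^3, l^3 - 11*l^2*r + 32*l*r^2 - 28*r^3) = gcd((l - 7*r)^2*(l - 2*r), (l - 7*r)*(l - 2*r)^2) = l^2 - 9*l*r + 14*r^2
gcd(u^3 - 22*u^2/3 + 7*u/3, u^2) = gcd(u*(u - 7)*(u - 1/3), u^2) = u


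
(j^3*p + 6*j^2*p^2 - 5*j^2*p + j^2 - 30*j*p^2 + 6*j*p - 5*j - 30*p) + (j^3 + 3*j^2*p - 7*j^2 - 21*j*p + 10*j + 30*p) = j^3*p + j^3 + 6*j^2*p^2 - 2*j^2*p - 6*j^2 - 30*j*p^2 - 15*j*p + 5*j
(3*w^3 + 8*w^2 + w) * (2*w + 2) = 6*w^4 + 22*w^3 + 18*w^2 + 2*w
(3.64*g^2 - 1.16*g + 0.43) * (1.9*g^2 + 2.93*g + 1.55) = 6.916*g^4 + 8.4612*g^3 + 3.0602*g^2 - 0.5381*g + 0.6665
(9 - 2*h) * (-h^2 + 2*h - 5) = 2*h^3 - 13*h^2 + 28*h - 45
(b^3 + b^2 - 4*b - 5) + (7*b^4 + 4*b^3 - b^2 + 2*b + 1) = 7*b^4 + 5*b^3 - 2*b - 4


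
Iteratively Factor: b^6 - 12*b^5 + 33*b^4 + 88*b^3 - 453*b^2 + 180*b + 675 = (b + 3)*(b^5 - 15*b^4 + 78*b^3 - 146*b^2 - 15*b + 225) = (b - 3)*(b + 3)*(b^4 - 12*b^3 + 42*b^2 - 20*b - 75) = (b - 3)*(b + 1)*(b + 3)*(b^3 - 13*b^2 + 55*b - 75) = (b - 5)*(b - 3)*(b + 1)*(b + 3)*(b^2 - 8*b + 15) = (b - 5)*(b - 3)^2*(b + 1)*(b + 3)*(b - 5)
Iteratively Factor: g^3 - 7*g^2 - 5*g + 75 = (g - 5)*(g^2 - 2*g - 15) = (g - 5)^2*(g + 3)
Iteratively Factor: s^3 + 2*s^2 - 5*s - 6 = (s + 1)*(s^2 + s - 6) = (s + 1)*(s + 3)*(s - 2)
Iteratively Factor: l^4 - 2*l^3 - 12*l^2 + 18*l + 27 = (l + 3)*(l^3 - 5*l^2 + 3*l + 9) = (l + 1)*(l + 3)*(l^2 - 6*l + 9) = (l - 3)*(l + 1)*(l + 3)*(l - 3)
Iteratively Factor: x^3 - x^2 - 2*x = (x)*(x^2 - x - 2) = x*(x + 1)*(x - 2)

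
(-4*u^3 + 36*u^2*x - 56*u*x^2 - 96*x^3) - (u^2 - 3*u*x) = -4*u^3 + 36*u^2*x - u^2 - 56*u*x^2 + 3*u*x - 96*x^3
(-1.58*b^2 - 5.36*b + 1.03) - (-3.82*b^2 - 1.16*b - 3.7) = 2.24*b^2 - 4.2*b + 4.73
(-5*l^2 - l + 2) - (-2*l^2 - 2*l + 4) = -3*l^2 + l - 2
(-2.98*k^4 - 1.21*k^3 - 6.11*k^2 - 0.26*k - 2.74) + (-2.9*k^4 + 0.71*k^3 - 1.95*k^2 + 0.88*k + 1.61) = -5.88*k^4 - 0.5*k^3 - 8.06*k^2 + 0.62*k - 1.13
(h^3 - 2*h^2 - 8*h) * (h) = h^4 - 2*h^3 - 8*h^2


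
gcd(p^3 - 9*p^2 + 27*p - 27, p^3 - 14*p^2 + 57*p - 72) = p^2 - 6*p + 9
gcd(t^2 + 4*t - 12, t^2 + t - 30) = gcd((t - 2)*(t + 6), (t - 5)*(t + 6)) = t + 6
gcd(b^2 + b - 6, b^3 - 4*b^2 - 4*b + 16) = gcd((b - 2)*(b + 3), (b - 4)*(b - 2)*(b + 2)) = b - 2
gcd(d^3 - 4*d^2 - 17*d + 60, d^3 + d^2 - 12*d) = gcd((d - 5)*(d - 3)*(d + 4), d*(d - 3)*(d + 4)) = d^2 + d - 12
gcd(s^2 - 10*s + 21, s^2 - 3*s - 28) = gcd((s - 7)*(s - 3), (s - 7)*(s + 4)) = s - 7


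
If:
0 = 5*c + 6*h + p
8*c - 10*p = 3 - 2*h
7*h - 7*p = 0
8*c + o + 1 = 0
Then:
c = 7/32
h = -5/32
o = -11/4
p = -5/32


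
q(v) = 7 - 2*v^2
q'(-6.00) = 24.00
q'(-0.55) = 2.20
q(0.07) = 6.99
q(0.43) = 6.63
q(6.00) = -65.00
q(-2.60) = -6.52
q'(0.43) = -1.72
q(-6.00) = -65.00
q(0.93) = 5.27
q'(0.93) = -3.72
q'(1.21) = -4.84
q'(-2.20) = 8.80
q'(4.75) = -19.00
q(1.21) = 4.07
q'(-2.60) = 10.40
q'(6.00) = -24.00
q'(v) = -4*v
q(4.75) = -38.12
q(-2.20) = -2.68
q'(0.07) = -0.28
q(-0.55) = 6.40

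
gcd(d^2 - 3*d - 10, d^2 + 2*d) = d + 2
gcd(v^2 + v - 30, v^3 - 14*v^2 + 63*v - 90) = v - 5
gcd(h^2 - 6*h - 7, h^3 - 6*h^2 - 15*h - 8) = h + 1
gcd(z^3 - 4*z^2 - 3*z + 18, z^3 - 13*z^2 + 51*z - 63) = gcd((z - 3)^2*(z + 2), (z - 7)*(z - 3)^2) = z^2 - 6*z + 9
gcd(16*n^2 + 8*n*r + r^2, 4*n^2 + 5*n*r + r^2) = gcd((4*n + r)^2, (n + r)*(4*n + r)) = 4*n + r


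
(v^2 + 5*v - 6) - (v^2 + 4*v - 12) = v + 6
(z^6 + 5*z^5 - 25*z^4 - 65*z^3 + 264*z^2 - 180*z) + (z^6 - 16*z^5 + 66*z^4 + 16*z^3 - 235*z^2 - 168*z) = 2*z^6 - 11*z^5 + 41*z^4 - 49*z^3 + 29*z^2 - 348*z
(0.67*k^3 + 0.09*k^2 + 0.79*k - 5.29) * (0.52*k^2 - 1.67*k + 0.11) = 0.3484*k^5 - 1.0721*k^4 + 0.3342*k^3 - 4.0602*k^2 + 8.9212*k - 0.5819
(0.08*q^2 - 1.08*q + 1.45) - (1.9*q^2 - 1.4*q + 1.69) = -1.82*q^2 + 0.32*q - 0.24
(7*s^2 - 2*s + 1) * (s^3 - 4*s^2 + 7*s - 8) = 7*s^5 - 30*s^4 + 58*s^3 - 74*s^2 + 23*s - 8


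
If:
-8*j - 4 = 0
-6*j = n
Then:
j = -1/2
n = 3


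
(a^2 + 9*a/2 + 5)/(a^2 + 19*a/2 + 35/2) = (a + 2)/(a + 7)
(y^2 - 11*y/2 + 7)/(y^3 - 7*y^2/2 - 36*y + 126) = (y - 2)/(y^2 - 36)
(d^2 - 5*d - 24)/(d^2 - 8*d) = (d + 3)/d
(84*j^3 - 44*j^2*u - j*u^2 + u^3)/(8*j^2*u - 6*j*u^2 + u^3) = (-42*j^2 + j*u + u^2)/(u*(-4*j + u))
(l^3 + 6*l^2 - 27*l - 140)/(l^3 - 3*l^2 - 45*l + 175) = (l + 4)/(l - 5)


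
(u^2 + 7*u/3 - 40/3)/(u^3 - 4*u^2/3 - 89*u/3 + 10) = (3*u - 8)/(3*u^2 - 19*u + 6)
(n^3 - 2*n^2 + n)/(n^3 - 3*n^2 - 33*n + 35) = n*(n - 1)/(n^2 - 2*n - 35)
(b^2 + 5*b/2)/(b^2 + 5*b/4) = 2*(2*b + 5)/(4*b + 5)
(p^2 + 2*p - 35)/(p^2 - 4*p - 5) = (p + 7)/(p + 1)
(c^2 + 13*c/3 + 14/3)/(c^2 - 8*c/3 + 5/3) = (3*c^2 + 13*c + 14)/(3*c^2 - 8*c + 5)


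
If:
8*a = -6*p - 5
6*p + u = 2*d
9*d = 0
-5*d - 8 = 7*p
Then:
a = 13/56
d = 0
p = -8/7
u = 48/7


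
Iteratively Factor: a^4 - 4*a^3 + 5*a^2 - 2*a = (a)*(a^3 - 4*a^2 + 5*a - 2) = a*(a - 2)*(a^2 - 2*a + 1) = a*(a - 2)*(a - 1)*(a - 1)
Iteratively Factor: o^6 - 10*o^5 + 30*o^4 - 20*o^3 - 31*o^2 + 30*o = (o - 3)*(o^5 - 7*o^4 + 9*o^3 + 7*o^2 - 10*o) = (o - 3)*(o - 2)*(o^4 - 5*o^3 - o^2 + 5*o) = (o - 5)*(o - 3)*(o - 2)*(o^3 - o) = (o - 5)*(o - 3)*(o - 2)*(o + 1)*(o^2 - o) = o*(o - 5)*(o - 3)*(o - 2)*(o + 1)*(o - 1)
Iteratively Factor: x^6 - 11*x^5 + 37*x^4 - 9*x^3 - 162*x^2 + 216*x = (x - 3)*(x^5 - 8*x^4 + 13*x^3 + 30*x^2 - 72*x) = x*(x - 3)*(x^4 - 8*x^3 + 13*x^2 + 30*x - 72) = x*(x - 4)*(x - 3)*(x^3 - 4*x^2 - 3*x + 18) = x*(x - 4)*(x - 3)^2*(x^2 - x - 6) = x*(x - 4)*(x - 3)^3*(x + 2)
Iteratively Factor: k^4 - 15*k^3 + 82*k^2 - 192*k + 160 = (k - 2)*(k^3 - 13*k^2 + 56*k - 80) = (k - 5)*(k - 2)*(k^2 - 8*k + 16) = (k - 5)*(k - 4)*(k - 2)*(k - 4)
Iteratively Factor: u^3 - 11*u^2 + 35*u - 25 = (u - 5)*(u^2 - 6*u + 5) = (u - 5)*(u - 1)*(u - 5)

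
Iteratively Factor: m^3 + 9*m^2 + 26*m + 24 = (m + 4)*(m^2 + 5*m + 6) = (m + 2)*(m + 4)*(m + 3)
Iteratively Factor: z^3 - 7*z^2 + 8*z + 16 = (z - 4)*(z^2 - 3*z - 4) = (z - 4)*(z + 1)*(z - 4)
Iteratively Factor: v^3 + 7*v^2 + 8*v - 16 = (v + 4)*(v^2 + 3*v - 4) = (v - 1)*(v + 4)*(v + 4)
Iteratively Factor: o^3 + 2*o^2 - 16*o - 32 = (o - 4)*(o^2 + 6*o + 8) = (o - 4)*(o + 2)*(o + 4)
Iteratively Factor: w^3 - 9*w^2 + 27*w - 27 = (w - 3)*(w^2 - 6*w + 9) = (w - 3)^2*(w - 3)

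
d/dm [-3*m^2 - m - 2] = -6*m - 1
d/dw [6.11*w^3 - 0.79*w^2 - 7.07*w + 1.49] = 18.33*w^2 - 1.58*w - 7.07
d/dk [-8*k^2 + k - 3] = 1 - 16*k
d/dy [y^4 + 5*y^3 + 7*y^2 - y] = 4*y^3 + 15*y^2 + 14*y - 1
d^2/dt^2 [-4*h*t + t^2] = 2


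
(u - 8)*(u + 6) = u^2 - 2*u - 48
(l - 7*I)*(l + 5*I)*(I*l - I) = I*l^3 + 2*l^2 - I*l^2 - 2*l + 35*I*l - 35*I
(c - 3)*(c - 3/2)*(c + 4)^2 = c^4 + 7*c^3/2 - 31*c^2/2 - 36*c + 72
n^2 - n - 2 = (n - 2)*(n + 1)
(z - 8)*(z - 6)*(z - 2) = z^3 - 16*z^2 + 76*z - 96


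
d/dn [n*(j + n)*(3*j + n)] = 3*j^2 + 8*j*n + 3*n^2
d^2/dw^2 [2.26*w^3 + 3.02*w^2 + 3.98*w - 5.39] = 13.56*w + 6.04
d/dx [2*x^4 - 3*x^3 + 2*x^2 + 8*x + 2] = 8*x^3 - 9*x^2 + 4*x + 8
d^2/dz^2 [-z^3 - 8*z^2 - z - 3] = -6*z - 16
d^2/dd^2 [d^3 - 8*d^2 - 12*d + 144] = 6*d - 16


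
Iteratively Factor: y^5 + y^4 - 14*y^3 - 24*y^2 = (y + 3)*(y^4 - 2*y^3 - 8*y^2) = (y + 2)*(y + 3)*(y^3 - 4*y^2) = y*(y + 2)*(y + 3)*(y^2 - 4*y) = y^2*(y + 2)*(y + 3)*(y - 4)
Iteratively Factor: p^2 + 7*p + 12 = (p + 4)*(p + 3)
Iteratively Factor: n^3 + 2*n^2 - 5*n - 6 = (n + 3)*(n^2 - n - 2) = (n - 2)*(n + 3)*(n + 1)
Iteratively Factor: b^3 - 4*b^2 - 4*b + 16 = (b + 2)*(b^2 - 6*b + 8) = (b - 2)*(b + 2)*(b - 4)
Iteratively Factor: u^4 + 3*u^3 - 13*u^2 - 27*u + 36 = (u + 3)*(u^3 - 13*u + 12) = (u + 3)*(u + 4)*(u^2 - 4*u + 3) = (u - 1)*(u + 3)*(u + 4)*(u - 3)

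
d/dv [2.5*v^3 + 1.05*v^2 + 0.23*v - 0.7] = 7.5*v^2 + 2.1*v + 0.23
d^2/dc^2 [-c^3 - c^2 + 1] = -6*c - 2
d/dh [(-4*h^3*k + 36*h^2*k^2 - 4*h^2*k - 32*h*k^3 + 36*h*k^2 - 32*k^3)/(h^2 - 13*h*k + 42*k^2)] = 4*k*(-h^4 + 26*h^3*k - 235*h^2*k^2 + 4*h^2*k + 756*h*k^3 - 68*h*k^2 - 336*k^4 + 274*k^3)/(h^4 - 26*h^3*k + 253*h^2*k^2 - 1092*h*k^3 + 1764*k^4)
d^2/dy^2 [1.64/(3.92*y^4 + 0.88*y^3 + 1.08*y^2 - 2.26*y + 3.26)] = (-(77.1456*y^2 + 8.6592*y + 3.5424)*(3.92*y^4 + 0.88*y^3 + 1.08*y^2 - 2.26*y + 3.26) + 1.64*(15.68*y^3 + 2.64*y^2 + 2.16*y - 2.26)*(31.36*y^3 + 5.28*y^2 + 4.32*y - 4.52))/(3.92*y^4 + 0.88*y^3 + 1.08*y^2 - 2.26*y + 3.26)^3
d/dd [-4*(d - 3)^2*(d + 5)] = -12*d^2 + 8*d + 84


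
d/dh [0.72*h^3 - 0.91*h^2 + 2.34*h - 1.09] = 2.16*h^2 - 1.82*h + 2.34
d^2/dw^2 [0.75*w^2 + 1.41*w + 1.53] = 1.50000000000000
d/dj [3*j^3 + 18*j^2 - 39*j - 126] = 9*j^2 + 36*j - 39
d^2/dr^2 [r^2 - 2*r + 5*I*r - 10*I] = 2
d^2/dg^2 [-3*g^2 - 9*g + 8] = -6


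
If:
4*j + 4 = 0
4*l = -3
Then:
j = -1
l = -3/4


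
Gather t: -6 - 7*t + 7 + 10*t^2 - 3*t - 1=10*t^2 - 10*t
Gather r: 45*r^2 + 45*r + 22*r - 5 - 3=45*r^2 + 67*r - 8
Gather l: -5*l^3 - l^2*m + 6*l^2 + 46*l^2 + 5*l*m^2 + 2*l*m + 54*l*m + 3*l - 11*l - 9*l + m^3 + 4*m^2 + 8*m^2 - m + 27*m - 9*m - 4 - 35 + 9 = -5*l^3 + l^2*(52 - m) + l*(5*m^2 + 56*m - 17) + m^3 + 12*m^2 + 17*m - 30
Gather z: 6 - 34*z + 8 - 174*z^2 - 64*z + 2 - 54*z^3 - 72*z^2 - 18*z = -54*z^3 - 246*z^2 - 116*z + 16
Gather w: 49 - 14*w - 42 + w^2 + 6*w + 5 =w^2 - 8*w + 12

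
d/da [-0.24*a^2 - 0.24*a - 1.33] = -0.48*a - 0.24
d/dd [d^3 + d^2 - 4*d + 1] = 3*d^2 + 2*d - 4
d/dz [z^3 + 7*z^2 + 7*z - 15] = 3*z^2 + 14*z + 7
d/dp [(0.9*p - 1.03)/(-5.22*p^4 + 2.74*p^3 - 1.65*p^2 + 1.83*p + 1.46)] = (14.094*p^4 - 26.4384*p^3 + 9.9516*p^2 - 3.399*p + 3.1989)/(27.2484*p^8 - 28.6056*p^7 + 24.7336*p^6 - 28.1472*p^5 - 2.4915*p^4 + 1.9618*p^3 - 1.4691*p^2 + 5.3436*p + 2.1316)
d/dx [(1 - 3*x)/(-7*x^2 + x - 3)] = (21*x^2 - 3*x - (3*x - 1)*(14*x - 1) + 9)/(7*x^2 - x + 3)^2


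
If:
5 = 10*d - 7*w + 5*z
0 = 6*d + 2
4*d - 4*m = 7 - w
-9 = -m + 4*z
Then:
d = -1/3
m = -935/321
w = -355/107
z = -956/321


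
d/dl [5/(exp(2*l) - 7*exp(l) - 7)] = (35 - 10*exp(l))*exp(l)/(-exp(2*l) + 7*exp(l) + 7)^2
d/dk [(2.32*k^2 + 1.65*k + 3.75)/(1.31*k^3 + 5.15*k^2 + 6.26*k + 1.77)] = (-3.0392*k^4 - 4.323*k^3 - 8.7118*k^2 - 30.4122*k - 20.5545)/(1.7161*k^6 + 13.493*k^5 + 42.9237*k^4 + 69.1154*k^3 + 57.4186*k^2 + 22.1604*k + 3.1329)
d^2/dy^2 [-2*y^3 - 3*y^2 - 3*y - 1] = -12*y - 6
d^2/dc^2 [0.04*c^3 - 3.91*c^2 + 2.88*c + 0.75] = 0.24*c - 7.82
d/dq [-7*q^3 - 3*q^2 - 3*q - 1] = -21*q^2 - 6*q - 3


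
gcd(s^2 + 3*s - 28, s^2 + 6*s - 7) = s + 7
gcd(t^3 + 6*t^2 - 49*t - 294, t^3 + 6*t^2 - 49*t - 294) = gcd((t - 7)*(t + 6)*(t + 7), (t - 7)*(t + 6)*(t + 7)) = t^3 + 6*t^2 - 49*t - 294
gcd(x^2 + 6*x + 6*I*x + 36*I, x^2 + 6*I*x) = x + 6*I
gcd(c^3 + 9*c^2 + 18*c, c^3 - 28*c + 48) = c + 6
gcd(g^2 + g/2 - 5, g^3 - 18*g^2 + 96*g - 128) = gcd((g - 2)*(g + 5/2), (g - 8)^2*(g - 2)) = g - 2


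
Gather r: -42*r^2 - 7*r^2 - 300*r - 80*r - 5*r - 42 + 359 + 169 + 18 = -49*r^2 - 385*r + 504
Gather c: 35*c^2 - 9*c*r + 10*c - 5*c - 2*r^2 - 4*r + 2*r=35*c^2 + c*(5 - 9*r) - 2*r^2 - 2*r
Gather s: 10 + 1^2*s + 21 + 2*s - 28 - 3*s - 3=0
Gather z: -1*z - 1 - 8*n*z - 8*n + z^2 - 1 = -8*n + z^2 + z*(-8*n - 1) - 2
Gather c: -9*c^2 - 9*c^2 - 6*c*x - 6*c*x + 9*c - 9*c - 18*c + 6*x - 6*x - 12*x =-18*c^2 + c*(-12*x - 18) - 12*x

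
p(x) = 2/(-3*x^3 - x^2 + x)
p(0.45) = -77.29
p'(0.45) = 5145.51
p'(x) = 2*(9*x^2 + 2*x - 1)/(-3*x^3 - x^2 + x)^2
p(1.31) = -0.28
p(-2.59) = 0.05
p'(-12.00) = 0.00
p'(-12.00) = 0.00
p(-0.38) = -5.56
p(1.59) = -0.15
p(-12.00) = 0.00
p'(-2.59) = 0.06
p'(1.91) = 0.14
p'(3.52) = 0.01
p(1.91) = -0.09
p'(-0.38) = -7.11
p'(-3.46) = 0.02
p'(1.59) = 0.30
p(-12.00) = 0.00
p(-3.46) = 0.02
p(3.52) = -0.01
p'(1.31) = 0.67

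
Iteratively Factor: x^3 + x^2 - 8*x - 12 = (x + 2)*(x^2 - x - 6) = (x - 3)*(x + 2)*(x + 2)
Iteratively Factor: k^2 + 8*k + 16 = (k + 4)*(k + 4)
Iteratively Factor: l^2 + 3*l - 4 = (l - 1)*(l + 4)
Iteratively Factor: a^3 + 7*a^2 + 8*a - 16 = (a + 4)*(a^2 + 3*a - 4) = (a + 4)^2*(a - 1)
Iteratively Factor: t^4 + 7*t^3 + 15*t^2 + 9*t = (t + 3)*(t^3 + 4*t^2 + 3*t) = (t + 3)^2*(t^2 + t) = t*(t + 3)^2*(t + 1)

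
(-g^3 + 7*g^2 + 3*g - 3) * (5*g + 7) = -5*g^4 + 28*g^3 + 64*g^2 + 6*g - 21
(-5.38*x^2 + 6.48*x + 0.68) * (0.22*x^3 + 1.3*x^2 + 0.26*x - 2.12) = -1.1836*x^5 - 5.5684*x^4 + 7.1748*x^3 + 13.9744*x^2 - 13.5608*x - 1.4416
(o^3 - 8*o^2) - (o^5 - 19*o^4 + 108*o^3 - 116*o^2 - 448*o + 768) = -o^5 + 19*o^4 - 107*o^3 + 108*o^2 + 448*o - 768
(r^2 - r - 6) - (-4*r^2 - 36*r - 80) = 5*r^2 + 35*r + 74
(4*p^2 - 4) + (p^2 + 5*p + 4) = 5*p^2 + 5*p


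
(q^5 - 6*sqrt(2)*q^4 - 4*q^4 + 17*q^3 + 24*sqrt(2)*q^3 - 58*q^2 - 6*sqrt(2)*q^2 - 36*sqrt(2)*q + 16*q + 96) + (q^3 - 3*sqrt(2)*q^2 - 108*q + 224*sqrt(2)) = q^5 - 6*sqrt(2)*q^4 - 4*q^4 + 18*q^3 + 24*sqrt(2)*q^3 - 58*q^2 - 9*sqrt(2)*q^2 - 92*q - 36*sqrt(2)*q + 96 + 224*sqrt(2)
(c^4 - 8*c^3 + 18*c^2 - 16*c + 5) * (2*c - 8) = 2*c^5 - 24*c^4 + 100*c^3 - 176*c^2 + 138*c - 40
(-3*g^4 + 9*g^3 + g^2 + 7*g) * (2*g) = -6*g^5 + 18*g^4 + 2*g^3 + 14*g^2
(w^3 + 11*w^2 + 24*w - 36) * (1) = w^3 + 11*w^2 + 24*w - 36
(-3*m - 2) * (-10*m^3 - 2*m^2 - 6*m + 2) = 30*m^4 + 26*m^3 + 22*m^2 + 6*m - 4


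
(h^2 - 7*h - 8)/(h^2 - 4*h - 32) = (h + 1)/(h + 4)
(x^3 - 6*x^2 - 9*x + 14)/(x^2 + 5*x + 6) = (x^2 - 8*x + 7)/(x + 3)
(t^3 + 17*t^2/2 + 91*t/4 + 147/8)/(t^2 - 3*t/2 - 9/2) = (t^2 + 7*t + 49/4)/(t - 3)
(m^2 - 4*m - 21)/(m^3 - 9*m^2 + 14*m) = (m + 3)/(m*(m - 2))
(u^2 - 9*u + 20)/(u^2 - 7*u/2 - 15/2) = 2*(u - 4)/(2*u + 3)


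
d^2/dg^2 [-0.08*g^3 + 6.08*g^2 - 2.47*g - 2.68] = 12.16 - 0.48*g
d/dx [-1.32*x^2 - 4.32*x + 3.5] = -2.64*x - 4.32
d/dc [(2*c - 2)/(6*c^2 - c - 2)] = 2*(6*c^2 - c - (c - 1)*(12*c - 1) - 2)/(-6*c^2 + c + 2)^2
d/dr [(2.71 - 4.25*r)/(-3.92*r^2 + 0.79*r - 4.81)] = (-16.66*r^2 + 21.2464*r + 18.3016)/(15.3664*r^4 - 6.1936*r^3 + 38.3345*r^2 - 7.5998*r + 23.1361)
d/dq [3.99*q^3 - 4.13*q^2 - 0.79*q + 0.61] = 11.97*q^2 - 8.26*q - 0.79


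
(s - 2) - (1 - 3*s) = 4*s - 3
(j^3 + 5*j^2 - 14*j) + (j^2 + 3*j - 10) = j^3 + 6*j^2 - 11*j - 10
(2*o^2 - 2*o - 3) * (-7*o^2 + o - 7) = -14*o^4 + 16*o^3 + 5*o^2 + 11*o + 21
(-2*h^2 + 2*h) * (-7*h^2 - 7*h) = 14*h^4 - 14*h^2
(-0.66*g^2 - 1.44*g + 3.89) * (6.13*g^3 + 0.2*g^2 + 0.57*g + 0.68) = -4.0458*g^5 - 8.9592*g^4 + 23.1815*g^3 - 0.4916*g^2 + 1.2381*g + 2.6452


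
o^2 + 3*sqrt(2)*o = o*(o + 3*sqrt(2))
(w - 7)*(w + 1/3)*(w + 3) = w^3 - 11*w^2/3 - 67*w/3 - 7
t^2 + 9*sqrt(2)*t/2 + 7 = (t + sqrt(2))*(t + 7*sqrt(2)/2)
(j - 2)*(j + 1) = j^2 - j - 2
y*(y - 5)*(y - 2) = y^3 - 7*y^2 + 10*y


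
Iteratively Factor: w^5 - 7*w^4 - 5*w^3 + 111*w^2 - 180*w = (w - 3)*(w^4 - 4*w^3 - 17*w^2 + 60*w) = (w - 3)^2*(w^3 - w^2 - 20*w) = (w - 3)^2*(w + 4)*(w^2 - 5*w) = w*(w - 3)^2*(w + 4)*(w - 5)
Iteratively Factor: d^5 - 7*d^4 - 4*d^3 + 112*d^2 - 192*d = (d + 4)*(d^4 - 11*d^3 + 40*d^2 - 48*d) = (d - 3)*(d + 4)*(d^3 - 8*d^2 + 16*d) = (d - 4)*(d - 3)*(d + 4)*(d^2 - 4*d) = (d - 4)^2*(d - 3)*(d + 4)*(d)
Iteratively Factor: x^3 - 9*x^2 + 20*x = (x)*(x^2 - 9*x + 20) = x*(x - 5)*(x - 4)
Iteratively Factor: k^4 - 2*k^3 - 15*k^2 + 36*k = (k - 3)*(k^3 + k^2 - 12*k) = k*(k - 3)*(k^2 + k - 12) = k*(k - 3)^2*(k + 4)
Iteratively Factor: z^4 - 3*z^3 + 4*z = (z + 1)*(z^3 - 4*z^2 + 4*z) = z*(z + 1)*(z^2 - 4*z + 4) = z*(z - 2)*(z + 1)*(z - 2)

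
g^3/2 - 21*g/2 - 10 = (g/2 + 1/2)*(g - 5)*(g + 4)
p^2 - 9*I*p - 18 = (p - 6*I)*(p - 3*I)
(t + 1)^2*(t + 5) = t^3 + 7*t^2 + 11*t + 5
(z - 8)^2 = z^2 - 16*z + 64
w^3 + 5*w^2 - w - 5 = (w - 1)*(w + 1)*(w + 5)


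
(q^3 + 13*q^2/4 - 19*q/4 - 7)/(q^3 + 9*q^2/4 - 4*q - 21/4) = (q + 4)/(q + 3)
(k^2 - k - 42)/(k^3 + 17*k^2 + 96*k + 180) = (k - 7)/(k^2 + 11*k + 30)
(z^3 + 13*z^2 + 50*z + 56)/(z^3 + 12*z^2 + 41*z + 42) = (z + 4)/(z + 3)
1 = 1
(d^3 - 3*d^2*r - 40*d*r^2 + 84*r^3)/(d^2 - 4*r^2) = (d^2 - d*r - 42*r^2)/(d + 2*r)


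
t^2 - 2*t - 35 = (t - 7)*(t + 5)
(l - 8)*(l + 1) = l^2 - 7*l - 8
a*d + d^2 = d*(a + d)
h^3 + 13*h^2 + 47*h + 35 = (h + 1)*(h + 5)*(h + 7)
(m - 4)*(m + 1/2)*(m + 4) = m^3 + m^2/2 - 16*m - 8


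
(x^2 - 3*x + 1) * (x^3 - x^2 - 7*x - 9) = x^5 - 4*x^4 - 3*x^3 + 11*x^2 + 20*x - 9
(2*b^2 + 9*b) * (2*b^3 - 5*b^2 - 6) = 4*b^5 + 8*b^4 - 45*b^3 - 12*b^2 - 54*b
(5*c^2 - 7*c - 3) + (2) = 5*c^2 - 7*c - 1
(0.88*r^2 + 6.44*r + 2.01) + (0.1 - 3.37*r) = 0.88*r^2 + 3.07*r + 2.11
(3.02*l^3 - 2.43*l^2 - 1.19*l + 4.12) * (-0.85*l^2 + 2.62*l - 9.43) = -2.567*l^5 + 9.9779*l^4 - 33.8337*l^3 + 16.2951*l^2 + 22.0161*l - 38.8516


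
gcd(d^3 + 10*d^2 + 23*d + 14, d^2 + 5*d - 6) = 1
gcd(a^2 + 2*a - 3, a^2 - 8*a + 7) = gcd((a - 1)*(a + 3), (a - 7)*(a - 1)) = a - 1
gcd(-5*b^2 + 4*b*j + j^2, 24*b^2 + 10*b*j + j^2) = 1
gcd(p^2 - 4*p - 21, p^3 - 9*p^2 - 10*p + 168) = p - 7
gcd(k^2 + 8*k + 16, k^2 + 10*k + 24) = k + 4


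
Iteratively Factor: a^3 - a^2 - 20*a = (a + 4)*(a^2 - 5*a) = a*(a + 4)*(a - 5)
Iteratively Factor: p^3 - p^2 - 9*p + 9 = (p + 3)*(p^2 - 4*p + 3) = (p - 3)*(p + 3)*(p - 1)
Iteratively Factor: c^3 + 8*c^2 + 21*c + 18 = (c + 2)*(c^2 + 6*c + 9) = (c + 2)*(c + 3)*(c + 3)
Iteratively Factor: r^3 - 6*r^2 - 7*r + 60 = (r + 3)*(r^2 - 9*r + 20) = (r - 4)*(r + 3)*(r - 5)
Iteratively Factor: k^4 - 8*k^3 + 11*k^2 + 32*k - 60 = (k + 2)*(k^3 - 10*k^2 + 31*k - 30) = (k - 3)*(k + 2)*(k^2 - 7*k + 10) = (k - 5)*(k - 3)*(k + 2)*(k - 2)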